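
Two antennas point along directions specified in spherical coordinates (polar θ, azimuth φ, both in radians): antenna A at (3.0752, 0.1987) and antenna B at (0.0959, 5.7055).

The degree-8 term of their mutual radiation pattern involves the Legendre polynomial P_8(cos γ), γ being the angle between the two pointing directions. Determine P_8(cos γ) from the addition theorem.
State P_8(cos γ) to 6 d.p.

Summing Y*_{l m}(θ₁,φ₁)·Y_{l m}(θ₂,φ₂) over m ∈ [−8, 8]; prefactor 4π/(2·8+1) = 0.739198:
  term(m=-8) = +0.000000-0.000000i   from Y*(Ω₁)=-0.000000+0.000000i, Y(Ω₂)=-0.000000-0.000000i
  term(m=-7) = -0.000000+0.000000i   from Y*(Ω₁)=-0.000000-0.000000i, Y(Ω₂)=-0.000000-0.000000i
  term(m=-6) = -0.000000-0.000000i   from Y*(Ω₁)=+0.000000+0.000000i, Y(Ω₂)=-0.000004-0.000001i
  term(m=-5) = +0.000000+0.000000i   from Y*(Ω₁)=-0.000007-0.000010i, Y(Ω₂)=-0.000075+0.000019i
  term(m=-4) = -0.000000+0.000000i   from Y*(Ω₁)=+0.000182+0.000185i, Y(Ω₂)=-0.000749+0.000820i
  term(m=-3) = +0.000033-0.000035i   from Y*(Ω₁)=-0.003322-0.002254i, Y(Ω₂)=-0.001915+0.011696i
  term(m=-2) = +0.000072+0.003987i   from Y*(Ω₁)=+0.040883+0.017160i, Y(Ω₂)=+0.036295+0.082284i
  term(m=-1) = -0.097837-0.096090i   from Y*(Ω₁)=-0.308717-0.062162i, Y(Ω₂)=+0.364799+0.237800i
  term(m=+0) = +1.049361+0.000000i   from Y*(Ω₁)=+1.072619-0.000000i, Y(Ω₂)=+0.978317+0.000000i
  term(m=+1) = -0.097837+0.096090i   from Y*(Ω₁)=+0.308717-0.062162i, Y(Ω₂)=-0.364799+0.237800i
  term(m=+2) = +0.000072-0.003987i   from Y*(Ω₁)=+0.040883-0.017160i, Y(Ω₂)=+0.036295-0.082284i
  term(m=+3) = +0.000033+0.000035i   from Y*(Ω₁)=+0.003322-0.002254i, Y(Ω₂)=+0.001915+0.011696i
  term(m=+4) = -0.000000-0.000000i   from Y*(Ω₁)=+0.000182-0.000185i, Y(Ω₂)=-0.000749-0.000820i
  term(m=+5) = +0.000000-0.000000i   from Y*(Ω₁)=+0.000007-0.000010i, Y(Ω₂)=+0.000075+0.000019i
  term(m=+6) = -0.000000+0.000000i   from Y*(Ω₁)=+0.000000-0.000000i, Y(Ω₂)=-0.000004+0.000001i
  term(m=+7) = -0.000000-0.000000i   from Y*(Ω₁)=+0.000000-0.000000i, Y(Ω₂)=+0.000000-0.000000i
  term(m=+8) = +0.000000+0.000000i   from Y*(Ω₁)=-0.000000-0.000000i, Y(Ω₂)=-0.000000+0.000000i
Accumulated sum +0.853895-0.000000i; after 4π/(2l+1) scaling, +0.631198-0.000000i ⇒ P_8 = 0.631198

0.631198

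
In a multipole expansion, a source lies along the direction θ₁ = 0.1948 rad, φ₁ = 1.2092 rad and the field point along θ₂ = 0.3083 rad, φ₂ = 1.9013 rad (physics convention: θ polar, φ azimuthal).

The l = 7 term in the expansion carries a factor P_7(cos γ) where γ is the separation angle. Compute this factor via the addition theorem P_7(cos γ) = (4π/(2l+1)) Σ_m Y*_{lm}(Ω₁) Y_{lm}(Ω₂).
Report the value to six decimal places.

0.512585

Expand P_7 via completeness: Σ_{m} conj(Y_{7,m}) at Ω₁ times Y_{7,m} at Ω₂ —
  term(m=-7) = (0.000000, 0.000000)   from Y*(Ω₁)=(-0.000003, 0.000004), Y(Ω₂)=(0.000087, -0.000080)
  term(m=-6) = (-0.000000, 0.000000)   from Y*(Ω₁)=(0.000054, 0.000080), Y(Ω₂)=(0.000558, 0.001275)
  term(m=-5) = (-0.000011, 0.000004)   from Y*(Ω₁)=(0.001116, -0.000270), Y(Ω₂)=(-0.010163, 0.000832)
  term(m=-4) = (-0.000467, -0.000183)   from Y*(Ω₁)=(0.001193, -0.009542), Y(Ω₂)=(0.012849, -0.050579)
  term(m=-3) = (-0.005268, -0.009518)   from Y*(Ω₁)=(-0.051054, -0.026970), Y(Ω₂)=(0.157676, 0.103143)
  term(m=-2) = (0.020114, -0.106540)   from Y*(Ω₁)=(-0.179402, 0.158364), Y(Ω₂)=(-0.357650, 0.278152)
  term(m=-1) = (0.276118, -0.228867)   from Y*(Ω₁)=(0.213901, 0.565538), Y(Ω₂)=(-0.192487, -0.561044)
  term(m=+0) = (0.030883, 0.000000)   from Y*(Ω₁)=(0.584042, -0.000000), Y(Ω₂)=(0.052878, 0.000000)
  term(m=+1) = (0.276118, 0.228867)   from Y*(Ω₁)=(-0.213901, 0.565538), Y(Ω₂)=(0.192487, -0.561044)
  term(m=+2) = (0.020114, 0.106540)   from Y*(Ω₁)=(-0.179402, -0.158364), Y(Ω₂)=(-0.357650, -0.278152)
  term(m=+3) = (-0.005268, 0.009518)   from Y*(Ω₁)=(0.051054, -0.026970), Y(Ω₂)=(-0.157676, 0.103143)
  term(m=+4) = (-0.000467, 0.000183)   from Y*(Ω₁)=(0.001193, 0.009542), Y(Ω₂)=(0.012849, 0.050579)
  term(m=+5) = (-0.000011, -0.000004)   from Y*(Ω₁)=(-0.001116, -0.000270), Y(Ω₂)=(0.010163, 0.000832)
  term(m=+6) = (-0.000000, -0.000000)   from Y*(Ω₁)=(0.000054, -0.000080), Y(Ω₂)=(0.000558, -0.001275)
  term(m=+7) = (0.000000, -0.000000)   from Y*(Ω₁)=(0.000003, 0.000004), Y(Ω₂)=(-0.000087, -0.000080)
Accumulated sum (0.611854, 0.000000); after 4π/(2l+1) scaling, (0.512585, 0.000000) ⇒ P_7 = 0.512585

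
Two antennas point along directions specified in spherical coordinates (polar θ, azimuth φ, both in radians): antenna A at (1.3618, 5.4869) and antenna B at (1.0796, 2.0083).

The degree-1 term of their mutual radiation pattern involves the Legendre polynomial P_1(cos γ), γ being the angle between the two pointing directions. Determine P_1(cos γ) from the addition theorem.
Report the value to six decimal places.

Addition theorem: P_1(cos γ) = (4π/3) Σ_m Y*_{lm}(Ω₁) Y_{lm}(Ω₂), m = −1…1:
  [-1]  conj(Y_{1,-1})(Ω₁) = (0.236369, -0.241573) ; Y_{1,-1}(Ω₂) = (-0.129072, -0.275952) ; Δ = (-0.097171, -0.034046)
  [+0]  conj(Y_{1,0})(Ω₁) = (0.101374, -0.000000) ; Y_{1,0}(Ω₂) = (0.230465, 0.000000) ; Δ = (0.023363, 0.000000)
  [+1]  conj(Y_{1,1})(Ω₁) = (-0.236369, -0.241573) ; Y_{1,1}(Ω₂) = (0.129072, -0.275952) ; Δ = (-0.097171, 0.034046)
Total Σ_m = (-0.170979, 0.000000). Multiply by 4.188790: (-0.716197, 0.000000). P_1(cos γ) = -0.716197

-0.716197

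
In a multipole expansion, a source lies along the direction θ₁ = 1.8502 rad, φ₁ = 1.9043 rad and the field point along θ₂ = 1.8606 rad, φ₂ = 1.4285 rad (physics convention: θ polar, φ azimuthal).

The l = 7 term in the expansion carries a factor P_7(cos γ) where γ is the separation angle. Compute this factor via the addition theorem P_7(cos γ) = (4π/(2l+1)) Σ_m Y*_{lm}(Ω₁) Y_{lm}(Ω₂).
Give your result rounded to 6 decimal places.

-0.375278

Addition theorem: P_7(cos γ) = (4π/15) Σ_m Y*_{lm}(Ω₁) Y_{lm}(Ω₂), m = −7…7:
  [-7]  conj(Y_{7,-7})(Ω₁) = +0.273816+0.262199i ; Y_{7,-7}(Ω₂) = -0.311497+0.201742i ; Δ = -0.138189-0.026434i
  [-6]  conj(Y_{7,-6})(Ω₁) = -0.169741+0.369892i ; Y_{7,-6}(Ω₂) = +0.272109+0.312121i ; Δ = -0.161639+0.047671i
  [-5]  conj(Y_{7,-5})(Ω₁) = +0.003378+0.000328i ; Y_{7,-5}(Ω₂) = +0.011927-0.013834i ; Δ = +0.000045-0.000043i
  [-4]  conj(Y_{7,-4})(Ω₁) = +0.081512+0.337793i ; Y_{7,-4}(Ω₂) = +0.288774+0.184763i ; Δ = -0.038873+0.112606i
  [-3]  conj(Y_{7,-3})(Ω₁) = -0.098627+0.063257i ; Y_{7,-3}(Ω₂) = +0.057889-0.127268i ; Δ = +0.002341+0.016214i
  [-2]  conj(Y_{7,-2})(Ω₁) = +0.233698+0.184013i ; Y_{7,-2}(Ω₂) = +0.274706+0.080361i ; Δ = +0.049411+0.069330i
  [-1]  conj(Y_{7,-1})(Ω₁) = -0.052115+0.150428i ; Y_{7,-1}(Ω₂) = +0.025668-0.179167i ; Δ = +0.025614+0.013199i
  [+0]  conj(Y_{7,0})(Ω₁) = +0.279881-0.000000i ; Y_{7,0}(Ω₂) = +0.266637+0.000000i ; Δ = +0.074627+0.000000i
  [+1]  conj(Y_{7,1})(Ω₁) = +0.052115+0.150428i ; Y_{7,1}(Ω₂) = -0.025668-0.179167i ; Δ = +0.025614-0.013199i
  [+2]  conj(Y_{7,2})(Ω₁) = +0.233698-0.184013i ; Y_{7,2}(Ω₂) = +0.274706-0.080361i ; Δ = +0.049411-0.069330i
  [+3]  conj(Y_{7,3})(Ω₁) = +0.098627+0.063257i ; Y_{7,3}(Ω₂) = -0.057889-0.127268i ; Δ = +0.002341-0.016214i
  [+4]  conj(Y_{7,4})(Ω₁) = +0.081512-0.337793i ; Y_{7,4}(Ω₂) = +0.288774-0.184763i ; Δ = -0.038873-0.112606i
  [+5]  conj(Y_{7,5})(Ω₁) = -0.003378+0.000328i ; Y_{7,5}(Ω₂) = -0.011927-0.013834i ; Δ = +0.000045+0.000043i
  [+6]  conj(Y_{7,6})(Ω₁) = -0.169741-0.369892i ; Y_{7,6}(Ω₂) = +0.272109-0.312121i ; Δ = -0.161639-0.047671i
  [+7]  conj(Y_{7,7})(Ω₁) = -0.273816+0.262199i ; Y_{7,7}(Ω₂) = +0.311497+0.201742i ; Δ = -0.138189+0.026434i
Accumulated sum -0.447955-0.000000i; after 4π/(2l+1) scaling, -0.375278-0.000000i ⇒ P_7 = -0.375278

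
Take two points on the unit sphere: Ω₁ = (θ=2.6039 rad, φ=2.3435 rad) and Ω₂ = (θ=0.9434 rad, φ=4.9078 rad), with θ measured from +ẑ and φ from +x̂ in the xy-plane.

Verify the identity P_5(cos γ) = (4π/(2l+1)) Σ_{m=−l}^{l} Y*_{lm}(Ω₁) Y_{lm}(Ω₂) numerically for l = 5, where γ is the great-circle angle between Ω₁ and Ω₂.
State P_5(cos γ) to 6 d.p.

Expand P_5 via completeness: Σ_{m} conj(Y_{5,m}) at Ω₁ times Y_{5,m} at Ω₂ —
  term(m=-5) = 0.00255 - 0.00067j   from Y*(Ω₁)=0.01081 - 0.01228j, Y(Ω₂)=0.13377 + 0.09029j
  term(m=-4) = 0.02161 - 0.02374j   from Y*(Ω₁)=0.08662 - 0.00440j, Y(Ω₂)=0.26267 - 0.26071j
  term(m=-3) = 0.01621 - 0.09978j   from Y*(Ω₁)=0.19224 + 0.17813j, Y(Ω₂)=-0.21340 - 0.32133j
  term(m=-2) = -0.00413 - 0.00935j   from Y*(Ω₁)=0.01176 + 0.46303j, Y(Ω₂)=-0.02040 + 0.00841j
  term(m=-1) = 0.09961 + 0.06487j   from Y*(Ω₁)=-0.24051 + 0.24669j, Y(Ω₂)=-0.06699 - 0.33846j
  term(m=+0) = -0.02665 + 0.00000j   from Y*(Ω₁)=0.23649 + 0.00000j, Y(Ω₂)=-0.11268 + 0.00000j
  term(m=+1) = 0.09961 - 0.06487j   from Y*(Ω₁)=0.24051 + 0.24669j, Y(Ω₂)=0.06699 - 0.33846j
  term(m=+2) = -0.00413 + 0.00935j   from Y*(Ω₁)=0.01176 - 0.46303j, Y(Ω₂)=-0.02040 - 0.00841j
  term(m=+3) = 0.01621 + 0.09978j   from Y*(Ω₁)=-0.19224 + 0.17813j, Y(Ω₂)=0.21340 - 0.32133j
  term(m=+4) = 0.02161 + 0.02374j   from Y*(Ω₁)=0.08662 + 0.00440j, Y(Ω₂)=0.26267 + 0.26071j
  term(m=+5) = 0.00255 + 0.00067j   from Y*(Ω₁)=-0.01081 - 0.01228j, Y(Ω₂)=-0.13377 + 0.09029j
Accumulated sum 0.24505 + 0.00000j; after 4π/(2l+1) scaling, 0.27994 + 0.00000j ⇒ P_5 = 0.279944

0.279944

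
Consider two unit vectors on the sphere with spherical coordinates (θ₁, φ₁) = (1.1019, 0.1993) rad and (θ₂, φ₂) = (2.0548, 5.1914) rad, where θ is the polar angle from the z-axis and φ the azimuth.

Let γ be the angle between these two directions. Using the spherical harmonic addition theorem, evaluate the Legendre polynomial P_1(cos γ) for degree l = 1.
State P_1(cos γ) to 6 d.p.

0.007710

Summing Y*_{l m}(θ₁,φ₁)·Y_{l m}(θ₂,φ₂) over m ∈ [−1, 1]; prefactor 4π/(2·1+1) = 4.188790:
  [-1]  conj(Y_{1,-1})(Ω₁) = 0.30210 + 0.06102j ; Y_{1,-1}(Ω₂) = 0.14095 + 0.27139j ; Δ = 0.02602 + 0.09059j
  [+0]  conj(Y_{1,0})(Ω₁) = 0.22080 + 0.00000j ; Y_{1,0}(Ω₂) = -0.22736 + 0.00000j ; Δ = -0.05020 + 0.00000j
  [+1]  conj(Y_{1,1})(Ω₁) = -0.30210 + 0.06102j ; Y_{1,1}(Ω₂) = -0.14095 + 0.27139j ; Δ = 0.02602 - 0.09059j
Accumulated sum 0.00184 + 0.00000j; after 4π/(2l+1) scaling, 0.00771 + 0.00000j ⇒ P_1 = 0.007710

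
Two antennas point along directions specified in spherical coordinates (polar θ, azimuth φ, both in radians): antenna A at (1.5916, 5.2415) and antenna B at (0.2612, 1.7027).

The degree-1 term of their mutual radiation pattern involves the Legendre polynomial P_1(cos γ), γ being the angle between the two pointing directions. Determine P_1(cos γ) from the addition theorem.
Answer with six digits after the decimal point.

Addition theorem: P_1(cos γ) = (4π/3) Σ_m Y*_{lm}(Ω₁) Y_{lm}(Ω₂), m = −1…1:
  term(m=-1) = -0.028419-0.011922i   from Y*(Ω₁)=+0.174356-0.298185i, Y(Ω₂)=-0.011734-0.088445i
  term(m=+0) = -0.004798-0.000000i   from Y*(Ω₁)=-0.010164-0.000000i, Y(Ω₂)=+0.472029+0.000000i
  term(m=+1) = -0.028419+0.011922i   from Y*(Ω₁)=-0.174356-0.298185i, Y(Ω₂)=+0.011734-0.088445i
Σ over m = -0.061636+0.000000i; ×(4π/3) → -0.258180+0.000000i. Real part: -0.258180

-0.258180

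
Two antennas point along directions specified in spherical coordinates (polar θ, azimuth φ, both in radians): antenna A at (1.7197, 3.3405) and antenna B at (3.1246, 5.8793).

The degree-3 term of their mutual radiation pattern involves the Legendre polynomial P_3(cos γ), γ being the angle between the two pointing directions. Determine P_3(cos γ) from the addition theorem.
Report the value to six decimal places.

-0.195654

Addition theorem: P_3(cos γ) = (4π/7) Σ_m Y*_{lm}(Ω₁) Y_{lm}(Ω₂), m = −3…3:
  [-3]  conj(Y_{3,-3})(Ω₁) = -0.333789-0.226755i ; Y_{3,-3}(Ω₂) = +0.000001+0.000002i ; Δ = +0.000000-0.000001i
  [-2]  conj(Y_{3,-2})(Ω₁) = -0.136700-0.057444i ; Y_{3,-2}(Ω₂) = -0.000204-0.000213i ; Δ = +0.000016+0.000041i
  [-1]  conj(Y_{3,-1})(Ω₁) = +0.278825+0.056204i ; Y_{3,-1}(Ω₂) = +0.020191+0.008629i ; Δ = +0.005145+0.003541i
  [+0]  conj(Y_{3,0})(Ω₁) = +0.159994-0.000000i ; Y_{3,0}(Ω₂) = -0.745706+0.000000i ; Δ = -0.119309+0.000000i
  [+1]  conj(Y_{3,1})(Ω₁) = -0.278825+0.056204i ; Y_{3,1}(Ω₂) = -0.020191+0.008629i ; Δ = +0.005145-0.003541i
  [+2]  conj(Y_{3,2})(Ω₁) = -0.136700+0.057444i ; Y_{3,2}(Ω₂) = -0.000204+0.000213i ; Δ = +0.000016-0.000041i
  [+3]  conj(Y_{3,3})(Ω₁) = +0.333789-0.226755i ; Y_{3,3}(Ω₂) = -0.000001+0.000002i ; Δ = +0.000000+0.000001i
Total Σ_m = -0.108988+0.000000i. Multiply by 1.795196: -0.195654+0.000000i. P_3(cos γ) = -0.195654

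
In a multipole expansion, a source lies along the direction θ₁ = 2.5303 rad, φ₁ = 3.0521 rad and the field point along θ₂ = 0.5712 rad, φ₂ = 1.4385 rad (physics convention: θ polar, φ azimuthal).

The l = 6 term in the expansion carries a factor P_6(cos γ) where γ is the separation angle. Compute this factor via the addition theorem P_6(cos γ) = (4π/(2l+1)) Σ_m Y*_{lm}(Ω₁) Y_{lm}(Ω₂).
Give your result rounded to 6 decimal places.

Term-by-term m-sum for l=6 (normalisation 4π/13 = 0.966644):
  m=-6: Y*=0.01484 - 0.00883j  Y=-0.00846 - 0.00860j  product -0.00020 - 0.00005j
  m=-5: Y*=0.07693 - 0.03692j  Y=0.03994 - 0.05131j  product 0.00118 - 0.00542j
  m=-4: Y*=0.23120 - 0.08649j  Y=0.17852 + 0.10441j  product 0.05030 + 0.00870j
  m=-3: Y*=0.42555 - 0.11708j  Y=-0.16016 + 0.38213j  product -0.02342 + 0.18137j
  m=-2: Y*=0.39795 - 0.07200j  Y=-0.44007 - 0.11923j  product -0.18371 - 0.01577j
  m=-1: Y*=-0.05354 + 0.00480j  Y=0.00734 - 0.05513j  product -0.00013 + 0.00299j
  m=+0: Y*=-0.41834 + 0.00000j  Y=-0.41824 + 0.00000j  product 0.17497 + 0.00000j
  m=+1: Y*=0.05354 + 0.00480j  Y=-0.00734 - 0.05513j  product -0.00013 - 0.00299j
  m=+2: Y*=0.39795 + 0.07200j  Y=-0.44007 + 0.11923j  product -0.18371 + 0.01577j
  m=+3: Y*=-0.42555 - 0.11708j  Y=0.16016 + 0.38213j  product -0.02342 - 0.18137j
  m=+4: Y*=0.23120 + 0.08649j  Y=0.17852 - 0.10441j  product 0.05030 - 0.00870j
  m=+5: Y*=-0.07693 - 0.03692j  Y=-0.03994 - 0.05131j  product 0.00118 + 0.00542j
  m=+6: Y*=0.01484 + 0.00883j  Y=-0.00846 + 0.00860j  product -0.00020 + 0.00005j
Total Σ_m = -0.13699 - 0.00000j. Multiply by 0.966644: -0.13242 - 0.00000j. P_6(cos γ) = -0.132416

-0.132416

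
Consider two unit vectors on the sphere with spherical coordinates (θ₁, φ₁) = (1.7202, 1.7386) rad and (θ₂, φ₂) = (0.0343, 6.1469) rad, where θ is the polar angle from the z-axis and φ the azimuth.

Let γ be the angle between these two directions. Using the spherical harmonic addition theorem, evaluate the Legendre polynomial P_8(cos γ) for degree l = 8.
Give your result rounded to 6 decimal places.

0.057882

Term-by-term m-sum for l=8 (normalisation 4π/17 = 0.739198):
  [-8]  conj(Y_{8,-8})(Ω₁) = 0.10668 + 0.45901j ; Y_{8,-8}(Ω₂) = 0.00000 + 0.00000j ; Δ = -0.00000 + 0.00000j
  [-7]  conj(Y_{8,-7})(Ω₁) = -0.26176 + 0.10949j ; Y_{8,-7}(Ω₂) = 0.00000 + 0.00000j ; Δ = -0.00000 - 0.00000j
  [-6]  conj(Y_{8,-6})(Ω₁) = 0.12561 + 0.19859j ; Y_{8,-6}(Ω₂) = 0.00000 + 0.00000j ; Δ = -0.00000 + 0.00000j
  [-5]  conj(Y_{8,-5})(Ω₁) = -0.22714 + 0.20400j ; Y_{8,-5}(Ω₂) = 0.00000 + 0.00000j ; Δ = -0.00000 + 0.00000j
  [-4]  conj(Y_{8,-4})(Ω₁) = 0.11547 + 0.09171j ; Y_{8,-4}(Ω₂) = 0.00002 + 0.00001j ; Δ = 0.00000 + 0.00000j
  [-3]  conj(Y_{8,-3})(Ω₁) = -0.14817 + 0.26904j ; Y_{8,-3}(Ω₂) = 0.00051 + 0.00022j ; Δ = -0.00014 + 0.00011j
  [-2]  conj(Y_{8,-2})(Ω₁) = 0.10051 + 0.03506j ; Y_{8,-2}(Ω₂) = 0.01161 + 0.00325j ; Δ = 0.00105 + 0.00073j
  [-1]  conj(Y_{8,-1})(Ω₁) = -0.05109 + 0.30160j ; Y_{8,-1}(Ω₂) = 0.16594 + 0.02276j ; Δ = -0.01534 + 0.04888j
  [+0]  conj(Y_{8,0})(Ω₁) = 0.09411 + 0.00000j ; Y_{8,0}(Ω₂) = 1.13860 + 0.00000j ; Δ = 0.10715 + 0.00000j
  [+1]  conj(Y_{8,1})(Ω₁) = 0.05109 + 0.30160j ; Y_{8,1}(Ω₂) = -0.16594 + 0.02276j ; Δ = -0.01534 - 0.04888j
  [+2]  conj(Y_{8,2})(Ω₁) = 0.10051 - 0.03506j ; Y_{8,2}(Ω₂) = 0.01161 - 0.00325j ; Δ = 0.00105 - 0.00073j
  [+3]  conj(Y_{8,3})(Ω₁) = 0.14817 + 0.26904j ; Y_{8,3}(Ω₂) = -0.00051 + 0.00022j ; Δ = -0.00014 - 0.00011j
  [+4]  conj(Y_{8,4})(Ω₁) = 0.11547 - 0.09171j ; Y_{8,4}(Ω₂) = 0.00002 - 0.00001j ; Δ = 0.00000 - 0.00000j
  [+5]  conj(Y_{8,5})(Ω₁) = 0.22714 + 0.20400j ; Y_{8,5}(Ω₂) = -0.00000 + 0.00000j ; Δ = -0.00000 - 0.00000j
  [+6]  conj(Y_{8,6})(Ω₁) = 0.12561 - 0.19859j ; Y_{8,6}(Ω₂) = 0.00000 - 0.00000j ; Δ = -0.00000 - 0.00000j
  [+7]  conj(Y_{8,7})(Ω₁) = 0.26176 + 0.10949j ; Y_{8,7}(Ω₂) = -0.00000 + 0.00000j ; Δ = -0.00000 + 0.00000j
  [+8]  conj(Y_{8,8})(Ω₁) = 0.10668 - 0.45901j ; Y_{8,8}(Ω₂) = 0.00000 - 0.00000j ; Δ = -0.00000 - 0.00000j
Total Σ_m = 0.07830 + 0.00000j. Multiply by 0.739198: 0.05788 + 0.00000j. P_8(cos γ) = 0.057882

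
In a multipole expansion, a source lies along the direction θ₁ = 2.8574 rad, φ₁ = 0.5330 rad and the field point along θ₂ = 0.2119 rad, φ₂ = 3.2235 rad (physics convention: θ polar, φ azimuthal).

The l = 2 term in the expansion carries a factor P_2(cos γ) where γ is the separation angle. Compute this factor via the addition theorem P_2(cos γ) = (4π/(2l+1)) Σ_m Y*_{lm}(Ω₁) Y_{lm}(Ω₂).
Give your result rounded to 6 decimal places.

0.974577

Summing Y*_{l m}(θ₁,φ₁)·Y_{l m}(θ₂,φ₂) over m ∈ [−2, 2]; prefactor 4π/(2·2+1) = 2.513274:
  [-2]  conj(Y_{2,-2})(Ω₁) = 0.01469 + 0.02658j ; Y_{2,-2}(Ω₂) = 0.01686 - 0.00279j ; Δ = 0.00032 + 0.00041j
  [-1]  conj(Y_{2,-1})(Ω₁) = -0.17908 - 0.10565j ; Y_{2,-1}(Ω₂) = -0.15831 + 0.01300j ; Δ = 0.02972 + 0.01440j
  [+0]  conj(Y_{2,0})(Ω₁) = 0.55640 + 0.00000j ; Y_{2,0}(Ω₂) = 0.58893 + 0.00000j ; Δ = 0.32768 + 0.00000j
  [+1]  conj(Y_{2,1})(Ω₁) = 0.17908 - 0.10565j ; Y_{2,1}(Ω₂) = 0.15831 + 0.01300j ; Δ = 0.02972 - 0.01440j
  [+2]  conj(Y_{2,2})(Ω₁) = 0.01469 - 0.02658j ; Y_{2,2}(Ω₂) = 0.01686 + 0.00279j ; Δ = 0.00032 - 0.00041j
Accumulated sum 0.38777 - 0.00000j; after 4π/(2l+1) scaling, 0.97458 - 0.00000j ⇒ P_2 = 0.974577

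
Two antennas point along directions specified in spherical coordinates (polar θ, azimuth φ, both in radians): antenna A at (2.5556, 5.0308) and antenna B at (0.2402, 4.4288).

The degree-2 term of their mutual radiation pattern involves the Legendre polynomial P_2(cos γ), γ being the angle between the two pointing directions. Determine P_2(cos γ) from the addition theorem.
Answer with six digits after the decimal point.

0.236699

Expand P_2 via completeness: Σ_{m} conj(Y_{2,m}) at Ω₁ times Y_{2,m} at Ω₂ —
  [-2]  conj(Y_{2,-2})(Ω₁) = (-0.094981, -0.070250) ; Y_{2,-2}(Ω₂) = (-0.018438, -0.011745) ; Δ = (0.000926, 0.002411)
  [-1]  conj(Y_{2,-1})(Ω₁) = (-0.111436, 0.338068) ; Y_{2,-1}(Ω₂) = (-0.049948, 0.171380) ; Δ = (-0.052372, -0.035984)
  [+0]  conj(Y_{2,0})(Ω₁) = (0.341406, -0.000000) ; Y_{2,0}(Ω₂) = (0.577234, 0.000000) ; Δ = (0.197072, 0.000000)
  [+1]  conj(Y_{2,1})(Ω₁) = (0.111436, 0.338068) ; Y_{2,1}(Ω₂) = (0.049948, 0.171380) ; Δ = (-0.052372, 0.035984)
  [+2]  conj(Y_{2,2})(Ω₁) = (-0.094981, 0.070250) ; Y_{2,2}(Ω₂) = (-0.018438, 0.011745) ; Δ = (0.000926, -0.002411)
Accumulated sum (0.094180, -0.000000); after 4π/(2l+1) scaling, (0.236699, -0.000000) ⇒ P_2 = 0.236699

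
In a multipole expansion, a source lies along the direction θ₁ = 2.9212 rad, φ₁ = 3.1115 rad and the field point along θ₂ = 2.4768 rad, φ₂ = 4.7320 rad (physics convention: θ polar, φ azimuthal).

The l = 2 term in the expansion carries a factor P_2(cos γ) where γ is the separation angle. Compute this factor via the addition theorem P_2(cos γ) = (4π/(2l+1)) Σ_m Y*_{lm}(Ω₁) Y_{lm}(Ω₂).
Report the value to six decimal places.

0.369383

Addition theorem: P_2(cos γ) = (4π/5) Σ_m Y*_{lm}(Ω₁) Y_{lm}(Ω₂), m = −2…2:
  m=-2: Y*=(0.018427, -0.001110)  Y=(-0.146888, 0.005764)  product (-0.002700, 0.000269)
  m=-1: Y*=(0.164729, -0.004959)  Y=(-0.007355, -0.375019)  product (-0.003071, -0.061740)
  m=+0: Y*=(0.585564, -0.000000)  Y=(0.270706, 0.000000)  product (0.158516, 0.000000)
  m=+1: Y*=(-0.164729, -0.004959)  Y=(0.007355, -0.375019)  product (-0.003071, 0.061740)
  m=+2: Y*=(0.018427, 0.001110)  Y=(-0.146888, -0.005764)  product (-0.002700, -0.000269)
Accumulated sum (0.146973, 0.000000); after 4π/(2l+1) scaling, (0.369383, 0.000000) ⇒ P_2 = 0.369383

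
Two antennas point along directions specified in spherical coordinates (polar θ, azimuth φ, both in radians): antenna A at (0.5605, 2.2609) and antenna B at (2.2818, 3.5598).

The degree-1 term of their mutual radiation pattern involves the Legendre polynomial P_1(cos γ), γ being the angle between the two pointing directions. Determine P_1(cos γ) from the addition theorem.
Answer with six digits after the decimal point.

-0.444564

Summing Y*_{l m}(θ₁,φ₁)·Y_{l m}(θ₂,φ₂) over m ∈ [−1, 1]; prefactor 4π/(2·1+1) = 4.188790:
  m=-1: Y*=-0.11693 + 0.14164j  Y=-0.23922 + 0.10632j  product 0.01291 - 0.04631j
  m=+0: Y*=0.41384 + 0.00000j  Y=-0.31886 + 0.00000j  product -0.13196 + 0.00000j
  m=+1: Y*=0.11693 + 0.14164j  Y=0.23922 + 0.10632j  product 0.01291 + 0.04631j
Accumulated sum -0.10613 + 0.00000j; after 4π/(2l+1) scaling, -0.44456 + 0.00000j ⇒ P_1 = -0.444564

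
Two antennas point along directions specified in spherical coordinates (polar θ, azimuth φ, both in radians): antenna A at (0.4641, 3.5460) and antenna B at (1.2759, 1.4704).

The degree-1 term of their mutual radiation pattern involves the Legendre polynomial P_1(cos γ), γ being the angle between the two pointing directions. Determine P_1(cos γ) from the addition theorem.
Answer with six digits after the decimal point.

0.052759

Expand P_1 via completeness: Σ_{m} conj(Y_{1,m}) at Ω₁ times Y_{1,m} at Ω₂ —
  term(m=-1) = -0.02473 + 0.04475j   from Y*(Ω₁)=-0.14217 - 0.06085j, Y(Ω₂)=0.03313 - 0.32892j
  term(m=+0) = 0.06205 + 0.00000j   from Y*(Ω₁)=0.43692 + 0.00000j, Y(Ω₂)=0.14201 + 0.00000j
  term(m=+1) = -0.02473 - 0.04475j   from Y*(Ω₁)=0.14217 - 0.06085j, Y(Ω₂)=-0.03313 - 0.32892j
Σ over m = 0.01260 + 0.00000j; ×(4π/3) → 0.05276 + 0.00000j. Real part: 0.052759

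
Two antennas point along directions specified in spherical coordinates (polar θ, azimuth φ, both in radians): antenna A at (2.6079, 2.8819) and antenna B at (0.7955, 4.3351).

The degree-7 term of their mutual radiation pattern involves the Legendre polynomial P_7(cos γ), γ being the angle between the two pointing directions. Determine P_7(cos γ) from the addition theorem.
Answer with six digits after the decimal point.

-0.310130

Expand P_7 via completeness: Σ_{m} conj(Y_{7,m}) at Ω₁ times Y_{7,m} at Ω₂ —
  [-7]  conj(Y_{7,-7})(Ω₁) = (0.001078, 0.004275) ; Y_{7,-7}(Ω₂) = (0.022750, 0.041587) ; Δ = (-0.000153, 0.000142)
  [-6]  conj(Y_{7,-6})(Ω₁) = (-0.000353, 0.027916) ; Y_{7,-6}(Ω₂) = (0.111034, -0.133730) ; Δ = (0.003694, 0.003147)
  [-5]  conj(Y_{7,-5})(Ω₁) = (-0.029039, 0.103980) ; Y_{7,-5}(Ω₂) = (-0.348005, -0.113647) ; Δ = (0.021923, -0.032885)
  [-4]  conj(Y_{7,-4})(Ω₁) = (-0.142435, 0.241973) ; Y_{7,-4}(Ω₂) = (0.027735, 0.449379) ; Δ = (-0.112688, -0.057296)
  [-3]  conj(Y_{7,-3})(Ω₁) = (-0.338309, 0.334059) ; Y_{7,-3}(Ω₂) = (0.181945, -0.085418) ; Δ = (-0.033019, 0.089678)
  [-2]  conj(Y_{7,-2})(Ω₁) = (-0.364050, 0.208144) ; Y_{7,-2}(Ω₂) = (0.185940, 0.174818) ; Δ = (-0.104079, -0.024940)
  [-1]  conj(Y_{7,-1})(Ω₁) = (0.068800, -0.018280) ; Y_{7,-1}(Ω₂) = (0.121408, -0.306375) ; Δ = (0.002752, -0.023298)
  [+0]  conj(Y_{7,0})(Ω₁) = (0.443994, -0.000000) ; Y_{7,0}(Ω₂) = (0.164301, 0.000000) ; Δ = (0.072949, 0.000000)
  [+1]  conj(Y_{7,1})(Ω₁) = (-0.068800, -0.018280) ; Y_{7,1}(Ω₂) = (-0.121408, -0.306375) ; Δ = (0.002752, 0.023298)
  [+2]  conj(Y_{7,2})(Ω₁) = (-0.364050, -0.208144) ; Y_{7,2}(Ω₂) = (0.185940, -0.174818) ; Δ = (-0.104079, 0.024940)
  [+3]  conj(Y_{7,3})(Ω₁) = (0.338309, 0.334059) ; Y_{7,3}(Ω₂) = (-0.181945, -0.085418) ; Δ = (-0.033019, -0.089678)
  [+4]  conj(Y_{7,4})(Ω₁) = (-0.142435, -0.241973) ; Y_{7,4}(Ω₂) = (0.027735, -0.449379) ; Δ = (-0.112688, 0.057296)
  [+5]  conj(Y_{7,5})(Ω₁) = (0.029039, 0.103980) ; Y_{7,5}(Ω₂) = (0.348005, -0.113647) ; Δ = (0.021923, 0.032885)
  [+6]  conj(Y_{7,6})(Ω₁) = (-0.000353, -0.027916) ; Y_{7,6}(Ω₂) = (0.111034, 0.133730) ; Δ = (0.003694, -0.003147)
  [+7]  conj(Y_{7,7})(Ω₁) = (-0.001078, 0.004275) ; Y_{7,7}(Ω₂) = (-0.022750, 0.041587) ; Δ = (-0.000153, -0.000142)
Accumulated sum (-0.370191, 0.000000); after 4π/(2l+1) scaling, (-0.310130, 0.000000) ⇒ P_7 = -0.310130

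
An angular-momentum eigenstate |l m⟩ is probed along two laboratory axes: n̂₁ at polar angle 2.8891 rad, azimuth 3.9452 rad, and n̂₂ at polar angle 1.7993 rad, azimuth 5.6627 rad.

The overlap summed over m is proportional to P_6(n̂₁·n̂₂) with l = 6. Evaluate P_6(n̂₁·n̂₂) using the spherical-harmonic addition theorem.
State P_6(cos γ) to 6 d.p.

Summing Y*_{l m}(θ₁,φ₁)·Y_{l m}(θ₂,φ₂) over m ∈ [−6, 6]; prefactor 4π/(2·6+1) = 0.966644:
  term(m=-6) = (-0.000031, 0.000037)   from Y*(Ω₁)=(0.000013, -0.000117), Y(Ω₂)=(-0.344718, -0.226499)
  term(m=-5) = (-0.000351, -0.000389)   from Y*(Ω₁)=(-0.001009, -0.001212), Y(Ω₂)=(0.332045, -0.013012)
  term(m=-4) = (-0.001507, 0.001002)   from Y*(Ω₁)=(-0.012908, -0.000942), Y(Ω₂)=(0.110523, -0.085715)
  term(m=-3) = (-0.010175, -0.021607)   from Y*(Ω₁)=(-0.053556, 0.048002), Y(Ω₂)=(-0.095167, 0.318146)
  term(m=-2) = (-0.012892, 0.003895)   from Y*(Ω₁)=(-0.009720, 0.266767), Y(Ω₂)=(0.016340, 0.047731)
  term(m=-1) = (-0.027629, -0.186978)   from Y*(Ω₁)=(0.406859, 0.421953), Y(Ω₂)=(-0.262347, -0.187484)
  term(m=+0) = (-0.011496, 0.000000)   from Y*(Ω₁)=(0.440622, -0.000000), Y(Ω₂)=(-0.026091, 0.000000)
  term(m=+1) = (-0.027629, 0.186978)   from Y*(Ω₁)=(-0.406859, 0.421953), Y(Ω₂)=(0.262347, -0.187484)
  term(m=+2) = (-0.012892, -0.003895)   from Y*(Ω₁)=(-0.009720, -0.266767), Y(Ω₂)=(0.016340, -0.047731)
  term(m=+3) = (-0.010175, 0.021607)   from Y*(Ω₁)=(0.053556, 0.048002), Y(Ω₂)=(0.095167, 0.318146)
  term(m=+4) = (-0.001507, -0.001002)   from Y*(Ω₁)=(-0.012908, 0.000942), Y(Ω₂)=(0.110523, 0.085715)
  term(m=+5) = (-0.000351, 0.000389)   from Y*(Ω₁)=(0.001009, -0.001212), Y(Ω₂)=(-0.332045, -0.013012)
  term(m=+6) = (-0.000031, -0.000037)   from Y*(Ω₁)=(0.000013, 0.000117), Y(Ω₂)=(-0.344718, 0.226499)
Σ over m = (-0.116666, -0.000000); ×(4π/13) → (-0.112774, -0.000000). Real part: -0.112774

-0.112774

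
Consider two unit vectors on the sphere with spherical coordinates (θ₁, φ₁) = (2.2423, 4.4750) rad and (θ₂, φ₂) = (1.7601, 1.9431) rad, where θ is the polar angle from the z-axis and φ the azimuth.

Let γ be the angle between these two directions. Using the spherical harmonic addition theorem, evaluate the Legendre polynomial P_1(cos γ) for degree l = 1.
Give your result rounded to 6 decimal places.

Addition theorem: P_1(cos γ) = (4π/3) Σ_m Y*_{lm}(Ω₁) Y_{lm}(Ω₂), m = −1…1:
  [-1]  conj(Y_{1,-1})(Ω₁) = -0.06361 - 0.26290j ; Y_{1,-1}(Ω₂) = -0.12343 - 0.31608j ; Δ = -0.07524 + 0.05256j
  [+0]  conj(Y_{1,0})(Ω₁) = -0.30399 + 0.00000j ; Y_{1,0}(Ω₂) = -0.09194 + 0.00000j ; Δ = 0.02795 + 0.00000j
  [+1]  conj(Y_{1,1})(Ω₁) = 0.06361 - 0.26290j ; Y_{1,1}(Ω₂) = 0.12343 - 0.31608j ; Δ = -0.07524 - 0.05256j
Σ over m = -0.12254 + 0.00000j; ×(4π/3) → -0.51329 + 0.00000j. Real part: -0.513288

-0.513288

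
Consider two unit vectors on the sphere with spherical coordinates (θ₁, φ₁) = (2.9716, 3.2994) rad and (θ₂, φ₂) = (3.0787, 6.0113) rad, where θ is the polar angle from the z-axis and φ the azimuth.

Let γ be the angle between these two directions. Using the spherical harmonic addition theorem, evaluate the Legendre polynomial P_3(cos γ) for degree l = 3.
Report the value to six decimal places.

0.848864

Summing Y*_{l m}(θ₁,φ₁)·Y_{l m}(θ₂,φ₂) over m ∈ [−3, 3]; prefactor 4π/(2·3+1) = 1.795196:
  m=-3: Y*=-0.00180 - 0.00092j  Y=0.00007 + 0.00008j  product -0.00000 - 0.00000j
  m=-2: Y*=-0.02740 - 0.00895j  Y=-0.00345 - 0.00208j  product 0.00008 + 0.00009j
  m=-1: Y*=-0.20825 - 0.03314j  Y=0.07788 + 0.02171j  product -0.01550 - 0.00710j
  m=+0: Y*=-0.68296 + 0.00000j  Y=-0.73752 + 0.00000j  product 0.50370 + 0.00000j
  m=+1: Y*=0.20825 - 0.03314j  Y=-0.07788 + 0.02171j  product -0.01550 + 0.00710j
  m=+2: Y*=-0.02740 + 0.00895j  Y=-0.00345 + 0.00208j  product 0.00008 - 0.00009j
  m=+3: Y*=0.00180 - 0.00092j  Y=-0.00007 + 0.00008j  product -0.00000 + 0.00000j
Accumulated sum 0.47285 - 0.00000j; after 4π/(2l+1) scaling, 0.84886 - 0.00000j ⇒ P_3 = 0.848864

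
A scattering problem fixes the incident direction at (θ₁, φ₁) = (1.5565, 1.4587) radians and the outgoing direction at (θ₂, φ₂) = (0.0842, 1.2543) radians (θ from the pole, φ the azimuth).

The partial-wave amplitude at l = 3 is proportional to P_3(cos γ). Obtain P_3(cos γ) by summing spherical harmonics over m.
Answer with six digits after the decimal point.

-0.142627

Term-by-term m-sum for l=3 (normalisation 4π/7 = 1.795196):
  m=-3: Y*=-0.13764 - 0.39373j  Y=-0.00020 + 0.00014j  product 0.00008 + 0.00006j
  m=-2: Y*=-0.01424 + 0.00325j  Y=-0.00581 - 0.00426j  product 0.00010 + 0.00004j
  m=-1: Y*=-0.03611 - 0.32079j  Y=0.03354 - 0.10241j  product -0.03406 - 0.00706j
  m=+0: Y*=-0.01600 + 0.00000j  Y=0.73056 + 0.00000j  product -0.01169 + 0.00000j
  m=+1: Y*=0.03611 - 0.32079j  Y=-0.03354 - 0.10241j  product -0.03406 + 0.00706j
  m=+2: Y*=-0.01424 - 0.00325j  Y=-0.00581 + 0.00426j  product 0.00010 - 0.00004j
  m=+3: Y*=0.13764 - 0.39373j  Y=0.00020 + 0.00014j  product 0.00008 - 0.00006j
Σ over m = -0.07945 - 0.00000j; ×(4π/7) → -0.14263 - 0.00000j. Real part: -0.142627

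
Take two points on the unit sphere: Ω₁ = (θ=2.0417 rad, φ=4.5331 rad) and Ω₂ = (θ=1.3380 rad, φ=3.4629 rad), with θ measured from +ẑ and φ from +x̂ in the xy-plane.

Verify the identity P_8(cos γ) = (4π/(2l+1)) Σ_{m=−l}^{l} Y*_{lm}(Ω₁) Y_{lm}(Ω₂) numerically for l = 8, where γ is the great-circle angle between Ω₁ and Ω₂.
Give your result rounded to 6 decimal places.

-0.253261

Expand P_8 via completeness: Σ_{m} conj(Y_{8,m}) at Ω₁ times Y_{8,m} at Ω₂ —
  term(m=-8) = -0.055195+0.064526i   from Y*(Ω₁)=+0.027896-0.203119i, Y(Ω₂)=-0.348422-0.223886i
  term(m=-7) = -0.058166-0.153328i   from Y*(Ω₁)=-0.396874-0.129661i, Y(Ω₂)=+0.246471+0.305817i
  term(m=-6) = -0.025115-0.003488i   from Y*(Ω₁)=-0.186985+0.346327i, Y(Ω₂)=+0.022517+0.060361i
  term(m=-5) = +0.003898-0.005250i   from Y*(Ω₁)=+0.014179+0.011334i, Y(Ω₂)=-0.012872-0.360008i
  term(m=-4) = -0.008634-0.018747i   from Y*(Ω₁)=-0.256931+0.224056i, Y(Ω₂)=-0.017055+0.058092i
  term(m=-3) = -0.062722-0.004335i   from Y*(Ω₁)=+0.100486+0.168450i, Y(Ω₂)=-0.182804+0.263301i
  term(m=-2) = -0.015429+0.024093i   from Y*(Ω₁)=-0.235305+0.088188i, Y(Ω₂)=+0.091144-0.068232i
  term(m=-1) = +0.036029+0.065857i   from Y*(Ω₁)=+0.044872+0.247588i, Y(Ω₂)=+0.283071-0.094218i
  term(m=+0) = +0.028054+0.000000i   from Y*(Ω₁)=-0.217579-0.000000i, Y(Ω₂)=-0.128935+0.000000i
  term(m=+1) = +0.036029-0.065857i   from Y*(Ω₁)=-0.044872+0.247588i, Y(Ω₂)=-0.283071-0.094218i
  term(m=+2) = -0.015429-0.024093i   from Y*(Ω₁)=-0.235305-0.088188i, Y(Ω₂)=+0.091144+0.068232i
  term(m=+3) = -0.062722+0.004335i   from Y*(Ω₁)=-0.100486+0.168450i, Y(Ω₂)=+0.182804+0.263301i
  term(m=+4) = -0.008634+0.018747i   from Y*(Ω₁)=-0.256931-0.224056i, Y(Ω₂)=-0.017055-0.058092i
  term(m=+5) = +0.003898+0.005250i   from Y*(Ω₁)=-0.014179+0.011334i, Y(Ω₂)=+0.012872-0.360008i
  term(m=+6) = -0.025115+0.003488i   from Y*(Ω₁)=-0.186985-0.346327i, Y(Ω₂)=+0.022517-0.060361i
  term(m=+7) = -0.058166+0.153328i   from Y*(Ω₁)=+0.396874-0.129661i, Y(Ω₂)=-0.246471+0.305817i
  term(m=+8) = -0.055195-0.064526i   from Y*(Ω₁)=+0.027896+0.203119i, Y(Ω₂)=-0.348422+0.223886i
Total Σ_m = -0.342616+0.000000i. Multiply by 0.739198: -0.253261+0.000000i. P_8(cos γ) = -0.253261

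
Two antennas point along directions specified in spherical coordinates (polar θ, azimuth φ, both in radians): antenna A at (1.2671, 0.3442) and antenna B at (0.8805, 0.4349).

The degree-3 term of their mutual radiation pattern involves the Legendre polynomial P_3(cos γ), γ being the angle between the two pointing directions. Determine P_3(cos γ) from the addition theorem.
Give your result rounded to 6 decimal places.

0.582167

Addition theorem: P_3(cos γ) = (4π/7) Σ_m Y*_{lm}(Ω₁) Y_{lm}(Ω₂), m = −3…3:
  m=-3: +0.185826+0.311277i × +0.050296-0.184531i = +0.066786-0.018635i  (running Σ = +0.066786-0.018635i)
  m=-2: +0.214915+0.176800i × +0.249542-0.295668i = +0.105904-0.019425i  (running Σ = +0.172691-0.038059i)
  m=-1: -0.160493-0.057532i × +0.232175-0.107861i = -0.043468+0.003953i  (running Σ = +0.129223-0.034106i)
  m=0: -0.284893-0.000000i × -0.231126+0.000000i = +0.065846+0.000000i  (running Σ = +0.195069-0.034106i)
  m=1: +0.160493-0.057532i × -0.232175-0.107861i = -0.043468-0.003953i  (running Σ = +0.151601-0.038059i)
  m=2: +0.214915-0.176800i × +0.249542+0.295668i = +0.105904+0.019425i  (running Σ = +0.257505-0.018635i)
  m=3: -0.185826+0.311277i × -0.050296-0.184531i = +0.066786+0.018635i  (running Σ = +0.324292+0.000000i)
Accumulated sum +0.324292+0.000000i; after 4π/(2l+1) scaling, +0.582167+0.000000i ⇒ P_3 = 0.582167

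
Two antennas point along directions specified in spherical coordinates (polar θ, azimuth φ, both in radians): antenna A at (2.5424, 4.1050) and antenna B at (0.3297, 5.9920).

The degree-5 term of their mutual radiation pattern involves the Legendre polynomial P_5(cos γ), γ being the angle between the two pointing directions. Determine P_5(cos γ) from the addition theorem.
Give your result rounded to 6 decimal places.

Summing Y*_{l m}(θ₁,φ₁)·Y_{l m}(θ₂,φ₂) over m ∈ [−5, 5]; prefactor 4π/(2·5+1) = 1.142397:
  term(m=-5) = (-0.000044, 0.000000)   from Y*(Ω₁)=(-0.002766, 0.026337), Y(Ω₂)=(0.000189, 0.001640)
  term(m=-4) = (-0.000564, 0.001784)   from Y*(Ω₁)=(0.092826, 0.080116), Y(Ω₂)=(0.006027, 0.014017)
  term(m=-3) = (0.021462, 0.015393)   from Y*(Ω₁)=(0.308788, -0.079298), Y(Ω₂)=(0.053195, 0.063511)
  term(m=-2) = (0.106380, -0.077956)   from Y*(Ω₁)=(0.162258, -0.436338), Y(Ω₂)=(0.236603, 0.155818)
  term(m=-1) = (-0.037587, -0.114882)   from Y*(Ω₁)=(-0.125626, -0.180747), Y(Ω₂)=(0.526024, 0.157652)
  term(m=+0) = (0.103698, 0.000000)   from Y*(Ω₁)=(0.332058, -0.000000), Y(Ω₂)=(0.312288, 0.000000)
  term(m=+1) = (-0.037587, 0.114882)   from Y*(Ω₁)=(0.125626, -0.180747), Y(Ω₂)=(-0.526024, 0.157652)
  term(m=+2) = (0.106380, 0.077956)   from Y*(Ω₁)=(0.162258, 0.436338), Y(Ω₂)=(0.236603, -0.155818)
  term(m=+3) = (0.021462, -0.015393)   from Y*(Ω₁)=(-0.308788, -0.079298), Y(Ω₂)=(-0.053195, 0.063511)
  term(m=+4) = (-0.000564, -0.001784)   from Y*(Ω₁)=(0.092826, -0.080116), Y(Ω₂)=(0.006027, -0.014017)
  term(m=+5) = (-0.000044, -0.000000)   from Y*(Ω₁)=(0.002766, 0.026337), Y(Ω₂)=(-0.000189, 0.001640)
Σ over m = (0.282993, 0.000000); ×(4π/11) → (0.323291, 0.000000). Real part: 0.323291

0.323291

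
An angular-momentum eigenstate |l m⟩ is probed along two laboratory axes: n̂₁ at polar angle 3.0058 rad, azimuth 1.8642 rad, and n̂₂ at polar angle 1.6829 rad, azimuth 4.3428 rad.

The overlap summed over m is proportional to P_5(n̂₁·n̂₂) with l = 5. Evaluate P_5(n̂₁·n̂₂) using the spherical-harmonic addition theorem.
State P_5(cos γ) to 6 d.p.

0.009022

Addition theorem: P_5(cos γ) = (4π/11) Σ_m Y*_{lm}(Ω₁) Y_{lm}(Ω₂), m = −5…5:
  m=-5: Y*=-0.00002 + 0.00000j  Y=-0.43258 - 0.12306j  product 0.00001 + 0.00000j
  m=-4: Y*=-0.00019 - 0.00045j  Y=-0.01478 - 0.15942j  product -0.00007 + 0.00004j
  m=-3: Y*=0.00518 - 0.00428j  Y=-0.26965 + 0.13428j  product -0.00082 + 0.00185j
  m=-2: Y*=0.04984 + 0.03314j  Y=-0.13317 - 0.12139j  product -0.00261 - 0.01046j
  m=-1: Y*=-0.09397 + 0.31104j  Y=-0.09520 + 0.24576j  product -0.06749 - 0.05271j
  m=+0: Y*=-0.81052 + 0.00000j  Y=-0.18491 + 0.00000j  product 0.14988 + 0.00000j
  m=+1: Y*=0.09397 + 0.31104j  Y=0.09520 + 0.24576j  product -0.06749 + 0.05271j
  m=+2: Y*=0.04984 - 0.03314j  Y=-0.13317 + 0.12139j  product -0.00261 + 0.01046j
  m=+3: Y*=-0.00518 - 0.00428j  Y=0.26965 + 0.13428j  product -0.00082 - 0.00185j
  m=+4: Y*=-0.00019 + 0.00045j  Y=-0.01478 + 0.15942j  product -0.00007 - 0.00004j
  m=+5: Y*=0.00002 + 0.00000j  Y=0.43258 - 0.12306j  product 0.00001 - 0.00000j
Accumulated sum 0.00790 - 0.00000j; after 4π/(2l+1) scaling, 0.00902 - 0.00000j ⇒ P_5 = 0.009022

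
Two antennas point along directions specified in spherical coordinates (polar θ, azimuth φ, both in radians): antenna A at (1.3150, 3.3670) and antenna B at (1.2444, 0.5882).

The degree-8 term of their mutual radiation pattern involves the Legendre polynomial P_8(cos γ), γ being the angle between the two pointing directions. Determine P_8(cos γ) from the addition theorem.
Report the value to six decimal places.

0.098598

Summing Y*_{l m}(θ₁,φ₁)·Y_{l m}(θ₂,φ₂) over m ∈ [−8, 8]; prefactor 4π/(2·8+1) = 0.739198:
  term(m=-8) = (-0.128353, -0.031308)   from Y*(Ω₁)=(-0.091133, 0.384945), Y(Ω₂)=(-0.002267, 0.333970)
  term(m=-7) = (0.154233, 0.105980)   from Y*(Ω₁)=(0.002920, -0.413813), Y(Ω₂)=(-0.253463, 0.374499)
  term(m=-6) = (0.001030, 0.001486)   from Y*(Ω₁)=(-0.002657, -0.011976), Y(Ω₂)=(-0.136430, 0.055699)
  term(m=-5) = (0.024821, 0.100053)   from Y*(Ω₁)=(0.152709, 0.321234), Y(Ω₂)=(0.284011, 0.057747)
  term(m=-4) = (0.003780, -0.031447)   from Y*(Ω₁)=(-0.073182, -0.092530), Y(Ω₂)=(0.189202, 0.190491)
  term(m=-3) = (-0.024427, 0.046645)   from Y*(Ω₁)=(-0.233406, -0.187292), Y(Ω₂)=(-0.033886, -0.172653)
  term(m=-2) = (0.038214, -0.033896)   from Y*(Ω₁)=(0.153271, 0.074192), Y(Ω₂)=(0.115267, -0.276948)
  term(m=-1) = (-0.030790, 0.011688)   from Y*(Ω₁)=(0.262481, 0.060188), Y(Ω₂)=(-0.101745, 0.067859)
  term(m=+0) = (0.056372, 0.000000)   from Y*(Ω₁)=(-0.184501, -0.000000), Y(Ω₂)=(-0.305539, 0.000000)
  term(m=+1) = (-0.030790, -0.011688)   from Y*(Ω₁)=(-0.262481, 0.060188), Y(Ω₂)=(0.101745, 0.067859)
  term(m=+2) = (0.038214, 0.033896)   from Y*(Ω₁)=(0.153271, -0.074192), Y(Ω₂)=(0.115267, 0.276948)
  term(m=+3) = (-0.024427, -0.046645)   from Y*(Ω₁)=(0.233406, -0.187292), Y(Ω₂)=(0.033886, -0.172653)
  term(m=+4) = (0.003780, 0.031447)   from Y*(Ω₁)=(-0.073182, 0.092530), Y(Ω₂)=(0.189202, -0.190491)
  term(m=+5) = (0.024821, -0.100053)   from Y*(Ω₁)=(-0.152709, 0.321234), Y(Ω₂)=(-0.284011, 0.057747)
  term(m=+6) = (0.001030, -0.001486)   from Y*(Ω₁)=(-0.002657, 0.011976), Y(Ω₂)=(-0.136430, -0.055699)
  term(m=+7) = (0.154233, -0.105980)   from Y*(Ω₁)=(-0.002920, -0.413813), Y(Ω₂)=(0.253463, 0.374499)
  term(m=+8) = (-0.128353, 0.031308)   from Y*(Ω₁)=(-0.091133, -0.384945), Y(Ω₂)=(-0.002267, -0.333970)
Accumulated sum (0.133385, 0.000000); after 4π/(2l+1) scaling, (0.098598, 0.000000) ⇒ P_8 = 0.098598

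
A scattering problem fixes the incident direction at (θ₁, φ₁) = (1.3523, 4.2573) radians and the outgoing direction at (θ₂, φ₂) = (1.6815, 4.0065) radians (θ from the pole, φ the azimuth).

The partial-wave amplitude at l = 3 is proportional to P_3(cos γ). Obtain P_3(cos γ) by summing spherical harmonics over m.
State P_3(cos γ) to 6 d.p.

0.547181

Term-by-term m-sum for l=3 (normalisation 4π/7 = 1.795196):
  term(m=-3) = +0.116075+0.108657i   from Y*(Ω₁)=+0.379997+0.079219i, Y(Ω₂)=+0.349870+0.213003i
  term(m=-2) = -0.020645-0.011321i   from Y*(Ω₁)=-0.129544+0.166702i, Y(Ω₂)=+0.017660+0.110121i
  term(m=-1) = +0.070522+0.018067i   from Y*(Ω₁)=+0.106095+0.216810i, Y(Ω₂)=+0.195651-0.229528i
  term(m=+0) = -0.027101-0.000000i   from Y*(Ω₁)=-0.223668-0.000000i, Y(Ω₂)=+0.121167+0.000000i
  term(m=+1) = +0.070522-0.018067i   from Y*(Ω₁)=-0.106095+0.216810i, Y(Ω₂)=-0.195651-0.229528i
  term(m=+2) = -0.020645+0.011321i   from Y*(Ω₁)=-0.129544-0.166702i, Y(Ω₂)=+0.017660-0.110121i
  term(m=+3) = +0.116075-0.108657i   from Y*(Ω₁)=-0.379997+0.079219i, Y(Ω₂)=-0.349870+0.213003i
Σ over m = +0.304803+0.000000i; ×(4π/7) → +0.547181+0.000000i. Real part: 0.547181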